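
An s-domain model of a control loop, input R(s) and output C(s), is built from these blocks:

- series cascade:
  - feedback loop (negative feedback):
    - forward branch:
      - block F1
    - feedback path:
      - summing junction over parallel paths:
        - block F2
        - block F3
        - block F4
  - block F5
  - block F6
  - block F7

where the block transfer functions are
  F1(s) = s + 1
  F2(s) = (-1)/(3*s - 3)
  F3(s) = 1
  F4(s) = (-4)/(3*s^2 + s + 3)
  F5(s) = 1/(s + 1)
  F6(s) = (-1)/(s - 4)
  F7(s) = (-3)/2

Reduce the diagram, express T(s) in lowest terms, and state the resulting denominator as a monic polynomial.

Answer: s^5 - 3*s^4 - 58*s^3/9 + 29*s^2/3 - 5*s/9 + 4

Working:
Step 1: parallel reduction of F2, F3, F4, giving (9*s^3 - 9*s^2 - 7*s)/(9*s^3 - 6*s^2 + 6*s - 9)
Step 2: apply the feedback formula to F1, (F2+F3+F4), giving (9*s^4 + 3*s^3 - 3*s - 9)/(9*s^4 + 9*s^3 - 22*s^2 - s - 9)
Step 3: reduce the series chain [F1/(1+F1*(F2+F3+F4))], F5, F6, F7, giving (27*s^3 - 18*s^2 + 18*s - 27)/(18*s^5 - 54*s^4 - 116*s^3 + 174*s^2 - 10*s + 72)
Step 3 gives the fully reduced T(s), with no common factor left to cancel. The denominator's leading coefficient is 18, so divide each of its coefficients by 18 to get the monic form.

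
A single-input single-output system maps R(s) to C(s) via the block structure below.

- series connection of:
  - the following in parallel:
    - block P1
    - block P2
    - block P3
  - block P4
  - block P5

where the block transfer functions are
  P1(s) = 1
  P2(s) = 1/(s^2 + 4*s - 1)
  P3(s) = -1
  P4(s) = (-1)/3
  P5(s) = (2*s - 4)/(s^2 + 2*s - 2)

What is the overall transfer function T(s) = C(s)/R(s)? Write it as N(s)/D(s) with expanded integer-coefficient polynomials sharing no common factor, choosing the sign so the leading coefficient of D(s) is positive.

First reduce the diagram to T(s).

Step 1 - combine P1, P2, P3 in parallel gives 1/(s^2 + 4*s - 1)
Step 2 - combine (P1+P2+P3), P4, P5 in series, giving the overall T(s)

Answer: (4 - 2*s)/(3*s^4 + 18*s^3 + 15*s^2 - 30*s + 6)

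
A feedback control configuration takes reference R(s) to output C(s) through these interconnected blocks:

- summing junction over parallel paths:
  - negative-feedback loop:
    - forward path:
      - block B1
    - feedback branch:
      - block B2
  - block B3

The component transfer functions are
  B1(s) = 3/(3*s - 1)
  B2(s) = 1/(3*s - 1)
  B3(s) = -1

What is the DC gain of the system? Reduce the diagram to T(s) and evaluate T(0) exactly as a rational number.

Step 1: reduce the feedback loop with forward B1 and return B2 -> (9*s - 3)/(9*s^2 - 6*s + 4)
Step 2: reduce the parallel group [B1/(1+B1*B2)], B3 -> (-9*s^2 + 15*s - 7)/(9*s^2 - 6*s + 4)
Step 2 gives the overall T(s). Then T(0) = -7/4.

Therefore the answer is -7/4.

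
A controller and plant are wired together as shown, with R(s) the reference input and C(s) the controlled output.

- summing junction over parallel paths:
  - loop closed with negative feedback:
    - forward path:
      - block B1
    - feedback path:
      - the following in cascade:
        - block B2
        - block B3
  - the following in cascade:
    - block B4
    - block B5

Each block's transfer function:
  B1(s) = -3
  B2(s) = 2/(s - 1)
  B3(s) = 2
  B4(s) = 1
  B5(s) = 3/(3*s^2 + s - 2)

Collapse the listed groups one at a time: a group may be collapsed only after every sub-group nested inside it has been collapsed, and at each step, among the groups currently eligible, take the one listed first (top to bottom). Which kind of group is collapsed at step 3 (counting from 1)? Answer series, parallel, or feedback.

The answer is series.

Reasoning:
(1) multiply B2, B3 (series)
(2) close the feedback loop around B1, (B2*B3)
(3) cascade B4, B5
(4) reduce the parallel group [B1/(1+B1*(B2*B3))], (B4*B5)
Step 3: series.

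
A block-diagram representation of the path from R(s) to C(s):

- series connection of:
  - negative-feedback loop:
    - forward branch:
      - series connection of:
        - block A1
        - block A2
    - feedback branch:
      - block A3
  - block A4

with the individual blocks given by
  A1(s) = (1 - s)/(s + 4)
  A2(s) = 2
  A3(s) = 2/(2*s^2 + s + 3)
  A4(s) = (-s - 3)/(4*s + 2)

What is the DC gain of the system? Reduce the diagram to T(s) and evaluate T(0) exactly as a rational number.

Reducing step by step:

(1) cascade A1, A2 gives (2 - 2*s)/(s + 4)
(2) reduce the feedback loop with forward (A1*A2) and return A3 gives (-4*s^3 + 2*s^2 - 4*s + 6)/(2*s^3 + 9*s^2 + 3*s + 16)
(3) combine [(A1*A2)/(1+(A1*A2)*A3)], A4 in series gives (2*s^4 + 5*s^3 - s^2 + 3*s - 9)/(4*s^4 + 20*s^3 + 15*s^2 + 35*s + 16)
Evaluating the step-3 result (the overall T(s)) at s = 0 gives T(0) = -9/16.

Answer: -9/16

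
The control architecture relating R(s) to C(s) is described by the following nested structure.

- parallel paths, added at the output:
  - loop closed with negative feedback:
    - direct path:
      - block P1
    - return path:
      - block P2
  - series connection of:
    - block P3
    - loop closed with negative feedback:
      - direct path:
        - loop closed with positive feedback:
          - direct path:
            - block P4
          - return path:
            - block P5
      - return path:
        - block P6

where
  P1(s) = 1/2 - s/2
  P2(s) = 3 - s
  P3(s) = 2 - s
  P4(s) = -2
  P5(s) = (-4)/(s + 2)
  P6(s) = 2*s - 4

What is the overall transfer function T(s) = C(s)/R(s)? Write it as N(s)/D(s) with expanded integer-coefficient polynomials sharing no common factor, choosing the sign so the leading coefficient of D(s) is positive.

Step 1. feedback reduction of P1, P2 = (1 - s)/(s^2 - 4*s + 5)
Step 2. apply the feedback formula to P4, P5 = (-2*s - 4)/(s - 6)
Step 3. close the feedback loop around [P4/(1-P4*P5)], P6 = (2*s + 4)/(4*s^2 - s - 10)
Step 4. multiply P3, [[P4/(1-P4*P5)]/(1+[P4/(1-P4*P5)]*P6)] (series) = (8 - 2*s^2)/(4*s^2 - s - 10)
Step 5. add [P1/(1+P1*P2)], (P3*[[P4/(1-P4*P5)]/(1+[P4/(1-P4*P5)]*P6)]) (parallel) - this is the overall T(s), already in the required normalized form

Hence the answer: (-2*s^4 + 4*s^3 + 3*s^2 - 23*s + 30)/(4*s^4 - 17*s^3 + 14*s^2 + 35*s - 50)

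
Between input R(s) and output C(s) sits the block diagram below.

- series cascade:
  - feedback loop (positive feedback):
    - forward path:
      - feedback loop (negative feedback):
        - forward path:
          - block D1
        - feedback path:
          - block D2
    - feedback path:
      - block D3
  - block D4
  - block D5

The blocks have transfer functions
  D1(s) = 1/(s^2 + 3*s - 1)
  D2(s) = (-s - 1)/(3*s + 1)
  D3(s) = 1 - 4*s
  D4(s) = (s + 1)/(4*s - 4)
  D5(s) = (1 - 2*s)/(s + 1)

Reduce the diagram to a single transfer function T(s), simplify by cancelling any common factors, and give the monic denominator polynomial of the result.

Answer: s^4 + 19*s^3/3 - 22*s^2/3 - s + 1

Working:
[1] feedback reduction of D1, D2 = (3*s + 1)/(3*s^3 + 10*s^2 - s - 2)
[2] apply the feedback formula to [D1/(1+D1*D2)], D3 = (3*s + 1)/(3*s^3 + 22*s^2 - 3)
[3] multiply [[D1/(1+D1*D2)]/(1-[D1/(1+D1*D2)]*D3)], D4, D5 (series) = (-6*s^2 + s + 1)/(12*s^4 + 76*s^3 - 88*s^2 - 12*s + 12)
The result of step 3 is T(s) in lowest terms. Its denominator has leading coefficient 12; dividing the denominator through by 12 makes it monic.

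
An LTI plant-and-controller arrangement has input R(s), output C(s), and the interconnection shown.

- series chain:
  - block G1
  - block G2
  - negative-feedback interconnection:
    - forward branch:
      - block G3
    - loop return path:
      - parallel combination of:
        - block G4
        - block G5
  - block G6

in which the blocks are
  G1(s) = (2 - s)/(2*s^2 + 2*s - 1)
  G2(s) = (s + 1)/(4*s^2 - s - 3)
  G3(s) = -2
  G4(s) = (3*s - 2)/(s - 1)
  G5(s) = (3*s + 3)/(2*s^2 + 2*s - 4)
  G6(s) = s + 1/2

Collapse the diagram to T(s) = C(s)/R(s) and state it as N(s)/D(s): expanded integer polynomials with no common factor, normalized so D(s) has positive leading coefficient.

Step 1. add G4, G5 (parallel); result (6*s^2 + 11*s - 5)/(2*s^2 + 2*s - 4)
Step 2. collapse the loop (G3 forward, (G4+G5) return); result (2*s^2 + 2*s - 4)/(5*s^2 + 10*s - 3)
Step 3. series reduction of G1, G2, [G3/(1+G3*(G4+G5))], G6 - this is the overall T(s), already in the required normalized form

Answer: (-2*s^4 - 3*s^3 + 7*s^2 + 12*s + 4)/(40*s^5 + 150*s^4 + 126*s^3 - 37*s^2 - 36*s + 9)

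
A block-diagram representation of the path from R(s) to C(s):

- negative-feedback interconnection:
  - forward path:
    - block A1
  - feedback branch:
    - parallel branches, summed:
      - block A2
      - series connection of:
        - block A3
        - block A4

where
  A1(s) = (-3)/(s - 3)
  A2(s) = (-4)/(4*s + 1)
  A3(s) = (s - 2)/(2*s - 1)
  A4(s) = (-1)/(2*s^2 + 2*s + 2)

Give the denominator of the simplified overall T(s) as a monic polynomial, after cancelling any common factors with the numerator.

Answer: s^5 - 9*s^4/4 + 11*s^3/8 + 19*s/16 - 3/2

Working:
1. cascade A3, A4: (2 - s)/(4*s^3 + 2*s^2 + 2*s - 2)
2. reduce the parallel group A2, (A3*A4): (-16*s^3 - 12*s^2 - s + 10)/(16*s^4 + 12*s^3 + 10*s^2 - 6*s - 2)
3. reduce the feedback loop with forward A1 and return (A2+(A3*A4)): (-48*s^4 - 36*s^3 - 30*s^2 + 18*s + 6)/(16*s^5 - 36*s^4 + 22*s^3 + 19*s - 24)
Step 3 gives the fully reduced T(s), with no common factor left to cancel. The denominator's leading coefficient is 16, so divide each of its coefficients by 16 to get the monic form.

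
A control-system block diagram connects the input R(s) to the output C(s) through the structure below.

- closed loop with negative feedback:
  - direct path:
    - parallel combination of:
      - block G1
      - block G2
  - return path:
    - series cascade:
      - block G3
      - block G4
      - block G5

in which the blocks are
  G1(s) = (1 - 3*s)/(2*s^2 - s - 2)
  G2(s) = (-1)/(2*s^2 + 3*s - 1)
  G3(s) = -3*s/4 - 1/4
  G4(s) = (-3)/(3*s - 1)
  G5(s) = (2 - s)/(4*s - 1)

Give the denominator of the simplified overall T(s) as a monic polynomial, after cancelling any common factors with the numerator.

First reduce the diagram to T(s).

(1) parallel reduction of G1, G2 = (-6*s^3 - 9*s^2 + 7*s + 1)/(4*s^4 + 4*s^3 - 9*s^2 - 5*s + 2)
(2) cascade G3, G4, G5 = (-9*s^2 + 15*s + 6)/(48*s^2 - 28*s + 4)
(3) apply the feedback formula to (G1+G2), (G3*G4*G5) = (-288*s^5 - 264*s^4 + 564*s^3 - 184*s^2 + 4)/(192*s^6 + 134*s^5 - 537*s^4 - 206*s^3 + 242*s^2 - 19*s + 14)
The result of step 3 is T(s) in lowest terms. Its denominator has leading coefficient 192; dividing the denominator through by 192 makes it monic.

Answer: s^6 + 67*s^5/96 - 179*s^4/64 - 103*s^3/96 + 121*s^2/96 - 19*s/192 + 7/96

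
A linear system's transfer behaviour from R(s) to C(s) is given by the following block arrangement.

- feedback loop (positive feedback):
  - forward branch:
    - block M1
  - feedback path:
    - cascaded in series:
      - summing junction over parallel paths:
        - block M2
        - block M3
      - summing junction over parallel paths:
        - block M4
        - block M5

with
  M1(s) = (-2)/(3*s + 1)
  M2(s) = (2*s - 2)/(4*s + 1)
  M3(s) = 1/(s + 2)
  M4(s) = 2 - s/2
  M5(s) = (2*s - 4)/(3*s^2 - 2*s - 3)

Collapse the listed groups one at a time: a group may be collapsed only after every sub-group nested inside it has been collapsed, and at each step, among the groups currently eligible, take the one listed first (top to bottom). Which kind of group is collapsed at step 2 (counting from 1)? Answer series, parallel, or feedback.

Reducing step by step:

(1) parallel reduction of M2, M3
(2) reduce the parallel group M4, M5
(3) multiply (M2+M3), (M4+M5) (series)
(4) collapse the loop (M1 forward, ((M2+M3)*(M4+M5)) return)
At step 2 the group reduced is parallel.

Answer: parallel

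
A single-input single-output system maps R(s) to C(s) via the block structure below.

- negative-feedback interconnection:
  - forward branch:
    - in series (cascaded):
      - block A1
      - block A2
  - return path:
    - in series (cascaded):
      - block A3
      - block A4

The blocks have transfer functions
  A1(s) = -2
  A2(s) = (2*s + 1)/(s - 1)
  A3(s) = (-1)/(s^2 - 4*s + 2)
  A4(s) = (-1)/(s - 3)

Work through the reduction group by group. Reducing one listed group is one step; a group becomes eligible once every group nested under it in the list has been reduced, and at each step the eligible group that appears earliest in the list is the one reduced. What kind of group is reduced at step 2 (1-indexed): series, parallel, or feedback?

[1] multiply A1, A2 (series)
[2] cascade A3, A4
[3] reduce the feedback loop with forward (A1*A2) and return (A3*A4)
Step 2: series.

Answer: series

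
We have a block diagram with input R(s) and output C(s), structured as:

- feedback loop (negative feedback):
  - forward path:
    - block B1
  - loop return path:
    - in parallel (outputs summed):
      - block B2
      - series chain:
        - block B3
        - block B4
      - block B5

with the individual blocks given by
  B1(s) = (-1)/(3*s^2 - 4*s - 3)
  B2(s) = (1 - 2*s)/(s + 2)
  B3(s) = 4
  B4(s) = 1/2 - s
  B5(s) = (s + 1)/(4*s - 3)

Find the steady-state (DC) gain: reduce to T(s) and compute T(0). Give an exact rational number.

Step 1 - cascade B3, B4, giving 2 - 4*s
Step 2 - parallel reduction of B2, (B3*B4), B5, giving (-16*s^3 - 19*s^2 + 47*s - 13)/(4*s^2 + 5*s - 6)
Step 3 - collapse the loop (B1 forward, (B2+(B3*B4)+B5) return), giving (-4*s^2 - 5*s + 6)/(12*s^4 + 15*s^3 - 31*s^2 - 38*s + 31)
DC gain: substitute s = 0 into T(s) from step 3: T(0) = 6/31.

Answer: 6/31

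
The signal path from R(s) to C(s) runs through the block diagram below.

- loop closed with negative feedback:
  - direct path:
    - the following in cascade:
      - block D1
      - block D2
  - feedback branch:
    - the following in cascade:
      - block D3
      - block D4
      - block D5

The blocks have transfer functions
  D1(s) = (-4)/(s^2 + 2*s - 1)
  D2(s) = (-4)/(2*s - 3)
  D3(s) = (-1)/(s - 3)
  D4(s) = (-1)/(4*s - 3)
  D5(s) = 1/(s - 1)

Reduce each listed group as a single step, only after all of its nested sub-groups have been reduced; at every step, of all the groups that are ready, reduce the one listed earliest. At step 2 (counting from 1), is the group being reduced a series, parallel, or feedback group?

Reducing step by step:

(1) cascade D1, D2
(2) combine D3, D4, D5 in series
(3) feedback reduction of (D1*D2), (D3*D4*D5)
So the answer for step 2 is series.

Answer: series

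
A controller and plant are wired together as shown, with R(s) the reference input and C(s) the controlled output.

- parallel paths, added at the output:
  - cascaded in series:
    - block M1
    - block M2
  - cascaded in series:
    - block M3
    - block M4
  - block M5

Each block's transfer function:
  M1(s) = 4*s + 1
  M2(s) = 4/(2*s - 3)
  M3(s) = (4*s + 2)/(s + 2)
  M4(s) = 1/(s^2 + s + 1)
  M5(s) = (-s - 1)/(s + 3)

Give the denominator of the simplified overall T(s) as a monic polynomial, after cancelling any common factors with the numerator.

(1) series reduction of M1, M2 -> (16*s + 4)/(2*s - 3)
(2) series reduction of M3, M4 -> (4*s + 2)/(s^3 + 3*s^2 + 3*s + 2)
(3) parallel reduction of (M1*M2), (M3*M4), M5 -> (14*s^5 + 95*s^4 + 224*s^3 + 248*s^2 + 121*s + 12)/(2*s^5 + 9*s^4 + 6*s^3 - 14*s^2 - 21*s - 18)
T(s) is the step-3 result (common factors already cancelled). Leading coefficient of the denominator: 2. Divide through by 2 for the monic polynomial.

Therefore the answer is s^5 + 9*s^4/2 + 3*s^3 - 7*s^2 - 21*s/2 - 9.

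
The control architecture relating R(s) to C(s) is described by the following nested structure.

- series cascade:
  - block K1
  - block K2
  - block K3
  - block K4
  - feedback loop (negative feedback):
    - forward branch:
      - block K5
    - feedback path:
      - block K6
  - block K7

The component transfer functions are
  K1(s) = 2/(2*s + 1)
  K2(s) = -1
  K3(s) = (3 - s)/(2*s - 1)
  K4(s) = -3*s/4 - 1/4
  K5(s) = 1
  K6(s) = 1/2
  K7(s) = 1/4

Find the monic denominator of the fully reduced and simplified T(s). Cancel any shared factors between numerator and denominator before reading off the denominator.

Step 1. feedback reduction of K5, K6 gives 2/3
Step 2. cascade K1, K2, K3, K4, [K5/(1+K5*K6)], K7 gives (-3*s^2 + 8*s + 3)/(48*s^2 - 12)
T(s) is the step-2 result (common factors already cancelled). Leading coefficient of the denominator: 48. Divide through by 48 for the monic polynomial.

Hence the answer: s^2 - 1/4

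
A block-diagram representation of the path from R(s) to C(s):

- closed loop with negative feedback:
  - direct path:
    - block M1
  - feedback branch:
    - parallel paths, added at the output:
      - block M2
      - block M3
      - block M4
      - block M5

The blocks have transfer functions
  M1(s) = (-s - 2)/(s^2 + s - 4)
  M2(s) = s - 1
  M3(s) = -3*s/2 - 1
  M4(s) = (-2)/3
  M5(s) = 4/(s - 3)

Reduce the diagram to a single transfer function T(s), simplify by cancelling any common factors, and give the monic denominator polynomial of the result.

(1) reduce the parallel group M2, M3, M4, M5 = (-3*s^2 - 7*s + 72)/(6*s - 18)
(2) reduce the feedback loop with forward M1 and return (M2+M3+M4+M5) = (-6*s^2 + 6*s + 36)/(9*s^3 + s^2 - 100*s - 72)
Step 2 gives the fully reduced T(s), with no common factor left to cancel. The denominator's leading coefficient is 9, so divide each of its coefficients by 9 to get the monic form.

Therefore the answer is s^3 + s^2/9 - 100*s/9 - 8.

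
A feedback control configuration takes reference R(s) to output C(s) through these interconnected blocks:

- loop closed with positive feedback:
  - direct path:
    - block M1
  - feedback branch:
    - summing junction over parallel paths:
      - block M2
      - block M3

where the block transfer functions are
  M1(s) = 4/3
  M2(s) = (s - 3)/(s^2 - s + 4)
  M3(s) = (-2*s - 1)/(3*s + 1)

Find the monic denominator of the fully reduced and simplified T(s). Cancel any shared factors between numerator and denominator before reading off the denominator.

First reduce the diagram to T(s).

Step 1: sum the parallel branches M2, M3: (-2*s^3 + 4*s^2 - 15*s - 7)/(3*s^3 - 2*s^2 + 11*s + 4)
Step 2: collapse the loop (M1 forward, (M2+M3) return): (12*s^3 - 8*s^2 + 44*s + 16)/(17*s^3 - 22*s^2 + 93*s + 40)
No further cancellation is possible in the step-2 result, so that is T(s). Its denominator becomes monic after dividing by the leading coefficient 17.

Answer: s^3 - 22*s^2/17 + 93*s/17 + 40/17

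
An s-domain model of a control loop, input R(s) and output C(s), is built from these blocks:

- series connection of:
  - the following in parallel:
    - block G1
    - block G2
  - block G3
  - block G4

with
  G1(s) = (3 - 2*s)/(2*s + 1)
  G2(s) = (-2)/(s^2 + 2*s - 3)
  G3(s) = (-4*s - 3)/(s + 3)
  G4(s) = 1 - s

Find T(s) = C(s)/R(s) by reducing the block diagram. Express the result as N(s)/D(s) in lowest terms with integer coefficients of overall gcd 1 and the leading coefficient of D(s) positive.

First reduce the diagram to T(s).

Step 1. combine G1, G2 in parallel = (-2*s^3 - s^2 + 8*s - 11)/(2*s^3 + 5*s^2 - 4*s - 3)
Step 2. multiply (G1+G2), G3, G4 (series); the result is T(s) itself (integer coefficients, no common factor, positive leading denominator coefficient)

Answer: (-8*s^4 - 10*s^3 + 29*s^2 - 20*s - 33)/(2*s^3 + 13*s^2 + 24*s + 9)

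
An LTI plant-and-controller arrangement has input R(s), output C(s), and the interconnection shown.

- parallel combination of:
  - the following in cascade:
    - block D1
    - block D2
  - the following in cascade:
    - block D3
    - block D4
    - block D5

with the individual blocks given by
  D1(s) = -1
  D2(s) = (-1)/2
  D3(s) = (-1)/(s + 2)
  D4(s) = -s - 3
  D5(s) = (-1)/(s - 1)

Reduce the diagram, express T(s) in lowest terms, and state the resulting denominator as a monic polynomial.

Reducing step by step:

[1] reduce the series chain D1, D2 = 1/2
[2] combine D3, D4, D5 in series = (-s - 3)/(s^2 + s - 2)
[3] parallel reduction of (D1*D2), (D3*D4*D5) = (s^2 - s - 8)/(2*s^2 + 2*s - 4)
No further cancellation is possible in the step-3 result, so that is T(s). Its denominator becomes monic after dividing by the leading coefficient 2.

Answer: s^2 + s - 2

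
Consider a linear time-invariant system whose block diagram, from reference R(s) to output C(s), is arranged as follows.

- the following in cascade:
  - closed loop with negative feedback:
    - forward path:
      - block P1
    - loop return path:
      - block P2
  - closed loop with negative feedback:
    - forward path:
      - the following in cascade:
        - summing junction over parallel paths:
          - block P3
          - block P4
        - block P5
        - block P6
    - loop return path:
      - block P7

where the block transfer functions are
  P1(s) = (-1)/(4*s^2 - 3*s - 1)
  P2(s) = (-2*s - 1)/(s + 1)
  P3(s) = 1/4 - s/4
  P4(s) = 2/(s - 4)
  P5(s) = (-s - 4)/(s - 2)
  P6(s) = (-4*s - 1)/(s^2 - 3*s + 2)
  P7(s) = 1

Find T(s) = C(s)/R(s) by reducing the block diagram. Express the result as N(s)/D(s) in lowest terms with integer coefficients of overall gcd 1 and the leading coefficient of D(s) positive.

The answer is (-4*s^5 - s^4 + 100*s^3 + 185*s^2 + 104*s + 16)/(132*s^6 - 803*s^5 - 51*s^4 + 154*s^3 - 192*s^2 + 160*s).

Reasoning:
(1) close the feedback loop around P1, P2; result (-s - 1)/(4*s^3 + s^2 - 2*s)
(2) combine P3, P4 in parallel; result (-s^2 + 5*s + 4)/(4*s - 16)
(3) series reduction of (P3+P4), P5, P6; result (-4*s^4 + 3*s^3 + 97*s^2 + 88*s + 16)/(4*s^4 - 36*s^3 + 112*s^2 - 144*s + 64)
(4) reduce the feedback loop with forward ((P3+P4)*P5*P6) and return P7; result (4*s^4 - 3*s^3 - 97*s^2 - 88*s - 16)/(33*s^3 - 209*s^2 + 56*s - 80)
(5) series reduction of [P1/(1+P1*P2)], [((P3+P4)*P5*P6)/(1+((P3+P4)*P5*P6)*P7)], which is the overall transfer function T(s) = C(s)/R(s) in lowest terms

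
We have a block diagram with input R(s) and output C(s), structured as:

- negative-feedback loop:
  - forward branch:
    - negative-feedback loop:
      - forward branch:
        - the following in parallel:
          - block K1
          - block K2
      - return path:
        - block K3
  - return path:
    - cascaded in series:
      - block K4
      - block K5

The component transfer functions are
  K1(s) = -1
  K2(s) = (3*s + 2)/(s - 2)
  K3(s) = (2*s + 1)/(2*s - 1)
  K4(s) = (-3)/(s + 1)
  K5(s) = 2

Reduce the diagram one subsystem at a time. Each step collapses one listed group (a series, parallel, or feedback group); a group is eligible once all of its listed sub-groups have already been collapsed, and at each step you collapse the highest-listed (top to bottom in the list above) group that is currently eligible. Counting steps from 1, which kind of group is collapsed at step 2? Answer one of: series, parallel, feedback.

The answer is feedback.

Reasoning:
1. sum the parallel branches K1, K2
2. apply the feedback formula to (K1+K2), K3
3. combine K4, K5 in series
4. collapse the loop ([(K1+K2)/(1+(K1+K2)*K3)] forward, (K4*K5) return)
Step 2: feedback.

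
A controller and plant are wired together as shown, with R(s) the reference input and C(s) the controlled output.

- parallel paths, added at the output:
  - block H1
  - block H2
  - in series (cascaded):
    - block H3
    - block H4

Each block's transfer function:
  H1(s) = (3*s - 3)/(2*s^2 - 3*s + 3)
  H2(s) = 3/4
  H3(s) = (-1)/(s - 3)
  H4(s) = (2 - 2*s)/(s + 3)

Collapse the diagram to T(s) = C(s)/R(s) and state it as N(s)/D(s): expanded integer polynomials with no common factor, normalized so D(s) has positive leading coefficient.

The answer is (6*s^4 + 19*s^3 - 97*s^2 + 21*s + 3)/(8*s^4 - 12*s^3 - 60*s^2 + 108*s - 108).

Reasoning:
[1] series reduction of H3, H4, giving (2*s - 2)/(s^2 - 9)
[2] combine H1, H2, (H3*H4) in parallel, giving the overall T(s)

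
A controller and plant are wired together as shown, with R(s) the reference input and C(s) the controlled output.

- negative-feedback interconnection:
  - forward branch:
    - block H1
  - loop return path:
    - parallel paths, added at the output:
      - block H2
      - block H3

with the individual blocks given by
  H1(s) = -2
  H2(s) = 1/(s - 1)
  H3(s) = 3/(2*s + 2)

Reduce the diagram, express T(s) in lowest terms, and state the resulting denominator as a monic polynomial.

Step 1: parallel reduction of H2, H3: (5*s - 1)/(2*s^2 - 2)
Step 2: feedback reduction of H1, (H2+H3): (2 - 2*s^2)/(s^2 - 5*s)
T(s) is the step-2 result (common factors already cancelled). Leading coefficient of the denominator: 1, so no rescaling is needed.

Final answer: s^2 - 5*s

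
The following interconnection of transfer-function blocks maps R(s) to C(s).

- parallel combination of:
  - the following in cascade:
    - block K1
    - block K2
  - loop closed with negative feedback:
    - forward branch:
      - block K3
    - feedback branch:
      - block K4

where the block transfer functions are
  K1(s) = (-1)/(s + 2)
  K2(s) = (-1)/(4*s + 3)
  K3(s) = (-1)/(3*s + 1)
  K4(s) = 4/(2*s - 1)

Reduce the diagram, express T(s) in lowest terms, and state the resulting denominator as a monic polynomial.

Step 1. cascade K1, K2 = 1/(4*s^2 + 11*s + 6)
Step 2. reduce the feedback loop with forward K3 and return K4 = (1 - 2*s)/(6*s^2 - s - 5)
Step 3. combine (K1*K2), [K3/(1+K3*K4)] in parallel = (-8*s^3 - 12*s^2 - 2*s + 1)/(24*s^4 + 62*s^3 + 5*s^2 - 61*s - 30)
T(s) is the step-3 result (common factors already cancelled). Leading coefficient of the denominator: 24. Divide through by 24 for the monic polynomial.

Final answer: s^4 + 31*s^3/12 + 5*s^2/24 - 61*s/24 - 5/4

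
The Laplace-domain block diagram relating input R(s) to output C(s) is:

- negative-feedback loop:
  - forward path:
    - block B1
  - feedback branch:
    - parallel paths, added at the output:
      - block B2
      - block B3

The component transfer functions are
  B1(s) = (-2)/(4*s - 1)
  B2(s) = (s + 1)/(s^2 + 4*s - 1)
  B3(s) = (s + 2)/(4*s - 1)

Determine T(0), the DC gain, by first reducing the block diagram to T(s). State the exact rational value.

Reducing step by step:

Step 1. parallel reduction of B2, B3 -> (s^3 + 10*s^2 + 10*s - 3)/(4*s^3 + 15*s^2 - 8*s + 1)
Step 2. collapse the loop (B1 forward, (B2+B3) return) -> (-8*s^3 - 30*s^2 + 16*s - 2)/(16*s^4 + 54*s^3 - 67*s^2 - 8*s + 5)
DC gain: substitute s = 0 into T(s) from step 2: T(0) = -2/5.

Answer: -2/5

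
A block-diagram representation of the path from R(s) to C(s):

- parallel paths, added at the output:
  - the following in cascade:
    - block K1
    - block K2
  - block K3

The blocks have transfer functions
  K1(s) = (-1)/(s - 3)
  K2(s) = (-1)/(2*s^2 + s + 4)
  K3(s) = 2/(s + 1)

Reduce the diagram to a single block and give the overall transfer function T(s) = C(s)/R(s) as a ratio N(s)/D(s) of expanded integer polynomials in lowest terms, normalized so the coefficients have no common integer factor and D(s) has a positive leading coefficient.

Step 1: series reduction of K1, K2; result 1/(2*s^3 - 5*s^2 + s - 12)
Step 2: combine (K1*K2), K3 in parallel, giving the overall T(s)

Therefore the answer is (4*s^3 - 10*s^2 + 3*s - 23)/(2*s^4 - 3*s^3 - 4*s^2 - 11*s - 12).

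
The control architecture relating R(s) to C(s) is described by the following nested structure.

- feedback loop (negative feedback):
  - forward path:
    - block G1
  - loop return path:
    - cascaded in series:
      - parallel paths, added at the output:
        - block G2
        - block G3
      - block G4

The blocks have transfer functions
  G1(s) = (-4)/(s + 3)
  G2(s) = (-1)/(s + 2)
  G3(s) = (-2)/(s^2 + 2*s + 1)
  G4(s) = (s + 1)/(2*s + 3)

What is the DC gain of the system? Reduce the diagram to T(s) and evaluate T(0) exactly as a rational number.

Step 1. parallel reduction of G2, G3, giving (-s^2 - 4*s - 5)/(s^3 + 4*s^2 + 5*s + 2)
Step 2. combine (G2+G3), G4 in series, giving (-s^2 - 4*s - 5)/(2*s^3 + 9*s^2 + 13*s + 6)
Step 3. close the feedback loop around G1, ((G2+G3)*G4), giving (-8*s^3 - 36*s^2 - 52*s - 24)/(2*s^4 + 15*s^3 + 44*s^2 + 61*s + 38)
Step 3 gives the overall T(s). Then T(0) = -24/38 = -12/19.

Final answer: -12/19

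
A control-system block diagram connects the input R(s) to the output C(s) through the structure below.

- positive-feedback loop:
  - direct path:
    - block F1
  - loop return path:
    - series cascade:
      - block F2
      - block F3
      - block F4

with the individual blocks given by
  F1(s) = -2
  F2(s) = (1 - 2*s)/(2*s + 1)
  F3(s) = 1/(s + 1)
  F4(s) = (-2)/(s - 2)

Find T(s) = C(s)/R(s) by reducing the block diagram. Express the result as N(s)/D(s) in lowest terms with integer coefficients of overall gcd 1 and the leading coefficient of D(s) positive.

Reducing step by step:

[1] reduce the series chain F2, F3, F4; result (4*s - 2)/(2*s^3 - s^2 - 5*s - 2)
[2] close the feedback loop around F1, (F2*F3*F4), giving the overall T(s)

Answer: (-4*s^3 + 2*s^2 + 10*s + 4)/(2*s^3 - s^2 + 3*s - 6)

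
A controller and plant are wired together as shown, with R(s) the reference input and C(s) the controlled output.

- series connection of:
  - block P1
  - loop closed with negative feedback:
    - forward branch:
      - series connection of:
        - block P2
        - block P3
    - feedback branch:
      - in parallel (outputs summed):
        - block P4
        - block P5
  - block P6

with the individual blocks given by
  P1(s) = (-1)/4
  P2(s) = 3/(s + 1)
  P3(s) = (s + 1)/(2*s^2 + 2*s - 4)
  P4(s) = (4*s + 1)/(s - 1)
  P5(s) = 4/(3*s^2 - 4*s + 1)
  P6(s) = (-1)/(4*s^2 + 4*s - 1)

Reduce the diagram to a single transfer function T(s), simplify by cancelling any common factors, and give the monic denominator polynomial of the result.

Answer: s^6 + 2*s^5/3 + 29*s^4/12 + 67*s^3/12 + 31*s^2/12 + 5*s/24 - 5/24

Working:
1. combine P2, P3 in series, giving 3/(2*s^2 + 2*s - 4)
2. reduce the parallel group P4, P5, giving (12*s^2 - s + 3)/(3*s^2 - 4*s + 1)
3. reduce the feedback loop with forward (P2*P3) and return (P4+P5), giving (9*s^2 - 12*s + 3)/(6*s^4 - 2*s^3 + 18*s^2 + 15*s + 5)
4. cascade P1, [(P2*P3)/(1+(P2*P3)*(P4+P5))], P6, giving (9*s^2 - 12*s + 3)/(96*s^6 + 64*s^5 + 232*s^4 + 536*s^3 + 248*s^2 + 20*s - 20)
Step 4 gives the fully reduced T(s), with no common factor left to cancel. The denominator's leading coefficient is 96, so divide each of its coefficients by 96 to get the monic form.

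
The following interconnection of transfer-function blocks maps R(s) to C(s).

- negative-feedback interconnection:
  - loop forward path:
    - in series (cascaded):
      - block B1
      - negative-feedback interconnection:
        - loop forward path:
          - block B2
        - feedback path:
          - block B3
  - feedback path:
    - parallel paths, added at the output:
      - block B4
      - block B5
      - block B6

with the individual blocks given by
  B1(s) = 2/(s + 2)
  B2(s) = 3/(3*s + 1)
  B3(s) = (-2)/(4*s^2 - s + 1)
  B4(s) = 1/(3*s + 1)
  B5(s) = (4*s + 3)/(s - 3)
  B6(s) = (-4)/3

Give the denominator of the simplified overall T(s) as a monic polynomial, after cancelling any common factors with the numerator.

First reduce the diagram to T(s).

Step 1 - close the feedback loop around B2, B3 -> (12*s^2 - 3*s + 3)/(12*s^3 + s^2 + 2*s - 5)
Step 2 - series reduction of B1, [B2/(1+B2*B3)] -> (24*s^2 - 6*s + 6)/(12*s^4 + 25*s^3 + 4*s^2 - s - 10)
Step 3 - reduce the parallel group B4, B5, B6 -> (24*s^2 + 74*s + 12)/(9*s^2 - 24*s - 9)
Step 4 - apply the feedback formula to (B1*[B2/(1+B2*B3)]), (B4+B5+B6) -> (72*s^4 - 210*s^3 - 6*s^2 - 30*s - 18)/(36*s^6 - 21*s^5 - 32*s^4 + 434*s^3 - 38*s^2 + 207*s + 54)
The result of step 4 is T(s) in lowest terms. Its denominator has leading coefficient 36; dividing the denominator through by 36 makes it monic.

Answer: s^6 - 7*s^5/12 - 8*s^4/9 + 217*s^3/18 - 19*s^2/18 + 23*s/4 + 3/2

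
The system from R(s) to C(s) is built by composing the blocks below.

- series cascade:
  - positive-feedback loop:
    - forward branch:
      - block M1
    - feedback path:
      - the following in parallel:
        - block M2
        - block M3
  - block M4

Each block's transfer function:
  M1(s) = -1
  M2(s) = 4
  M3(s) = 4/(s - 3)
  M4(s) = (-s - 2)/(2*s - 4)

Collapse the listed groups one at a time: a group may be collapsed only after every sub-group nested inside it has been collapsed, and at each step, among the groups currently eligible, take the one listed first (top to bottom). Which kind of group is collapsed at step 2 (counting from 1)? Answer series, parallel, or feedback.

Step 1 - sum the parallel branches M2, M3
Step 2 - feedback reduction of M1, (M2+M3)
Step 3 - combine [M1/(1-M1*(M2+M3))], M4 in series
The group at step 2 is a feedback group.

Hence the answer: feedback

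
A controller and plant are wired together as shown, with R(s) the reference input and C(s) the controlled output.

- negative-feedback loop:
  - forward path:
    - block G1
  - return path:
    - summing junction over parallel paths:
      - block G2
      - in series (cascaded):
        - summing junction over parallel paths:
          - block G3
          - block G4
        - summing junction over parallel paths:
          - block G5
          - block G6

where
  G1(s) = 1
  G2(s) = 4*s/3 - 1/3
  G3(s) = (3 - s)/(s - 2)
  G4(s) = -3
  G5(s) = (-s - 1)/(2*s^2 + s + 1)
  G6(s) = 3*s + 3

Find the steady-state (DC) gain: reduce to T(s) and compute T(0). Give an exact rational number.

Step 1. sum the parallel branches G3, G4 gives (9 - 4*s)/(s - 2)
Step 2. sum the parallel branches G5, G6 gives (6*s^3 + 9*s^2 + 5*s + 2)/(2*s^2 + s + 1)
Step 3. combine (G3+G4), (G5+G6) in series gives (-24*s^4 + 18*s^3 + 61*s^2 + 37*s + 18)/(2*s^3 - 3*s^2 - s - 2)
Step 4. combine G2, ((G3+G4)*(G5+G6)) in parallel gives (-64*s^4 + 40*s^3 + 182*s^2 + 104*s + 56)/(6*s^3 - 9*s^2 - 3*s - 6)
Step 5. close the feedback loop around G1, (G2+((G3+G4)*(G5+G6))) gives (-6*s^3 + 9*s^2 + 3*s + 6)/(64*s^4 - 46*s^3 - 173*s^2 - 101*s - 50)
That last expression is T(s); at s = 0 only the constant terms survive, so T(0) = 6/(-50) = -3/25.

Therefore the answer is -3/25.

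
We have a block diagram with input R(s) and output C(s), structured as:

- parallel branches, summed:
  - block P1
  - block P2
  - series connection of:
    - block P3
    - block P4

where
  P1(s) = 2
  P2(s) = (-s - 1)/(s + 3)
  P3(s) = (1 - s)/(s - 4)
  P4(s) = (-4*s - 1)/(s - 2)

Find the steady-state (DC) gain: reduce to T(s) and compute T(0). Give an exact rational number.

The answer is 37/24.

Reasoning:
Step 1 - reduce the series chain P3, P4: (4*s^2 - 3*s - 1)/(s^2 - 6*s + 8)
Step 2 - sum the parallel branches P1, P2, (P3*P4): (5*s^3 + 8*s^2 - 32*s + 37)/(s^3 - 3*s^2 - 10*s + 24)
That last expression is T(s); at s = 0 only the constant terms survive, so T(0) = 37/24.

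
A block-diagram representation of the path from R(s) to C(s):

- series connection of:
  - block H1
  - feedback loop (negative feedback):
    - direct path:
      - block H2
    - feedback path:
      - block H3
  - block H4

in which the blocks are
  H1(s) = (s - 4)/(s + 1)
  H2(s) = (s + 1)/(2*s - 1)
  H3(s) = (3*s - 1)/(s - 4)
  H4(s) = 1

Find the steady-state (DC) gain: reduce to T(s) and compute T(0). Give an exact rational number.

Step 1. reduce the feedback loop with forward H2 and return H3, giving (s^2 - 3*s - 4)/(5*s^2 - 7*s + 3)
Step 2. multiply H1, [H2/(1+H2*H3)], H4 (series), giving (s^2 - 8*s + 16)/(5*s^2 - 7*s + 3)
The step-2 result is T(s). Setting s = 0: T(0) = 16/3.

Final answer: 16/3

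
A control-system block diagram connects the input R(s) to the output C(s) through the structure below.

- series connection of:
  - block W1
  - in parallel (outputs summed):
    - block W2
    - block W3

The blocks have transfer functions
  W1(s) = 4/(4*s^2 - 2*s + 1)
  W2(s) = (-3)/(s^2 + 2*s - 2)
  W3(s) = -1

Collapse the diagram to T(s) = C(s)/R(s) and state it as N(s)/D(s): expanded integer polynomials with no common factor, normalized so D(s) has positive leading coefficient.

Answer: (-4*s^2 - 8*s - 4)/(4*s^4 + 6*s^3 - 11*s^2 + 6*s - 2)

Working:
Step 1 - reduce the parallel group W2, W3 = (-s^2 - 2*s - 1)/(s^2 + 2*s - 2)
Step 2 - combine W1, (W2+W3) in series, giving the overall T(s)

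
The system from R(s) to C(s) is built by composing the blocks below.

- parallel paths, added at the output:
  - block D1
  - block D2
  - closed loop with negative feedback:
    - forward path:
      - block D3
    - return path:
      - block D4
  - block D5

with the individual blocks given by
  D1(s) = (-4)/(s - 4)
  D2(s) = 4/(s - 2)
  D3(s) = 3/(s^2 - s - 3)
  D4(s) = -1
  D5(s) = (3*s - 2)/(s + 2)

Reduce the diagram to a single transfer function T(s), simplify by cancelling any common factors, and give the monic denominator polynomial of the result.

1. apply the feedback formula to D3, D4: 3/(s^2 - s - 6)
2. sum the parallel branches D1, D2, [D3/(1+D3*D4)], D5: (3*s^4 - 29*s^3 + 91*s^2 - 134*s + 120)/(s^4 - 7*s^3 + 8*s^2 + 28*s - 48)
Step 2 gives the fully reduced T(s), with no common factor left to cancel. The denominator is already monic (leading coefficient 1).

Therefore the answer is s^4 - 7*s^3 + 8*s^2 + 28*s - 48.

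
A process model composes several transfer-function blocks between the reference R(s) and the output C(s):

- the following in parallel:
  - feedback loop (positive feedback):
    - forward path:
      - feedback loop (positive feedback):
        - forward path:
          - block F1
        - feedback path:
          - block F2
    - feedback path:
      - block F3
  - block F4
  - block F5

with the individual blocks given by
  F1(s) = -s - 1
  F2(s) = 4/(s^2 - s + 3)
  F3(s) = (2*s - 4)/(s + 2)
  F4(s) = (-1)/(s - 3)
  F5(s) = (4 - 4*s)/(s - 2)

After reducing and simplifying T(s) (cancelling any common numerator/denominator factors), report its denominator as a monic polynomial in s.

(1) apply the feedback formula to F1, F2 = (-s^3 - 2*s - 3)/(s^2 + 3*s + 7)
(2) reduce the feedback loop with forward [F1/(1-F1*F2)] and return F3 = (-s^4 - 2*s^3 - 2*s^2 - 7*s - 6)/(2*s^4 - 3*s^3 + 9*s^2 + 11*s + 2)
(3) parallel reduction of [[F1/(1-F1*F2)]/(1-[F1/(1-F1*F2)]*F3)], F4, F5 = (-9*s^6 + 45*s^5 - 99*s^4 + 112*s^3 + 84*s^2 - 92*s - 56)/(2*s^6 - 13*s^5 + 36*s^4 - 52*s^3 + s^2 + 56*s + 12)
Step 3 gives the fully reduced T(s), with no common factor left to cancel. The denominator's leading coefficient is 2, so divide each of its coefficients by 2 to get the monic form.

Answer: s^6 - 13*s^5/2 + 18*s^4 - 26*s^3 + s^2/2 + 28*s + 6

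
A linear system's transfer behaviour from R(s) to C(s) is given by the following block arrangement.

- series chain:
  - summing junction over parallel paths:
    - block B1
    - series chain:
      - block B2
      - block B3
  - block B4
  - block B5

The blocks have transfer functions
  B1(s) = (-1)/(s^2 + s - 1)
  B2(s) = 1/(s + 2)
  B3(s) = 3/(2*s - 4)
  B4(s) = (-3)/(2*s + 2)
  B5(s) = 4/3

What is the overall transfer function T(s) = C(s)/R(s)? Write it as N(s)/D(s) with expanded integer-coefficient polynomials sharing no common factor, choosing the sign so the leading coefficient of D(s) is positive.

Answer: (-s^2 - 3*s - 5)/(s^5 + 2*s^4 - 4*s^3 - 9*s^2 + 4)

Working:
(1) reduce the series chain B2, B3; result 3/(2*s^2 - 8)
(2) parallel reduction of B1, (B2*B3); result (s^2 + 3*s + 5)/(2*s^4 + 2*s^3 - 10*s^2 - 8*s + 8)
(3) series reduction of (B1+(B2*B3)), B4, B5; the result is T(s) itself (integer coefficients, no common factor, positive leading denominator coefficient)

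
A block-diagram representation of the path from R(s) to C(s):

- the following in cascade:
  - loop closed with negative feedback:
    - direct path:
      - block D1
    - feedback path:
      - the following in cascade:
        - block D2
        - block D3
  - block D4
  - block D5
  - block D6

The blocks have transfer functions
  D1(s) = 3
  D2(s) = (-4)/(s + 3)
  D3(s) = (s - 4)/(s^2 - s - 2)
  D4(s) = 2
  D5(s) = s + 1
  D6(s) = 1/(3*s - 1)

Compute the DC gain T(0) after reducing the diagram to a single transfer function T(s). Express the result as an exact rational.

Answer: 6/7

Working:
Step 1. reduce the series chain D2, D3 = (16 - 4*s)/(s^3 + 2*s^2 - 5*s - 6)
Step 2. reduce the feedback loop with forward D1 and return (D2*D3) = (3*s^3 + 6*s^2 - 15*s - 18)/(s^3 + 2*s^2 - 17*s + 42)
Step 3. multiply [D1/(1+D1*(D2*D3))], D4, D5, D6 (series) = (6*s^4 + 18*s^3 - 18*s^2 - 66*s - 36)/(3*s^4 + 5*s^3 - 53*s^2 + 143*s - 42)
That last expression is T(s); at s = 0 only the constant terms survive, so T(0) = -36/(-42) = 6/7.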